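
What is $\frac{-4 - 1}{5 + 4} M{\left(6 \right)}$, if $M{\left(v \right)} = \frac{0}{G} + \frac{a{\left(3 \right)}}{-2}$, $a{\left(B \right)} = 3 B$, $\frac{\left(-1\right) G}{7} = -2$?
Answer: $\frac{5}{2} \approx 2.5$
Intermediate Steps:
$G = 14$ ($G = \left(-7\right) \left(-2\right) = 14$)
$M{\left(v \right)} = - \frac{9}{2}$ ($M{\left(v \right)} = \frac{0}{14} + \frac{3 \cdot 3}{-2} = 0 \cdot \frac{1}{14} + 9 \left(- \frac{1}{2}\right) = 0 - \frac{9}{2} = - \frac{9}{2}$)
$\frac{-4 - 1}{5 + 4} M{\left(6 \right)} = \frac{-4 - 1}{5 + 4} \left(- \frac{9}{2}\right) = - \frac{5}{9} \left(- \frac{9}{2}\right) = \left(-5\right) \frac{1}{9} \left(- \frac{9}{2}\right) = \left(- \frac{5}{9}\right) \left(- \frac{9}{2}\right) = \frac{5}{2}$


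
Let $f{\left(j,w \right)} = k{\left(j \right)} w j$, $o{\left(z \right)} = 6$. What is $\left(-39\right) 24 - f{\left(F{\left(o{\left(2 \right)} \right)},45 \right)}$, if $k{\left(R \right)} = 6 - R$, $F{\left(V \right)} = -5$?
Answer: $1539$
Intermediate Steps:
$f{\left(j,w \right)} = j w \left(6 - j\right)$ ($f{\left(j,w \right)} = \left(6 - j\right) w j = w \left(6 - j\right) j = j w \left(6 - j\right)$)
$\left(-39\right) 24 - f{\left(F{\left(o{\left(2 \right)} \right)},45 \right)} = \left(-39\right) 24 - \left(-5\right) 45 \left(6 - -5\right) = -936 - \left(-5\right) 45 \left(6 + 5\right) = -936 - \left(-5\right) 45 \cdot 11 = -936 - -2475 = -936 + 2475 = 1539$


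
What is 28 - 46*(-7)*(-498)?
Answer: -160328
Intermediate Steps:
28 - 46*(-7)*(-498) = 28 + 322*(-498) = 28 - 160356 = -160328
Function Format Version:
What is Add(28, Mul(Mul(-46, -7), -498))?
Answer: -160328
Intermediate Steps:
Add(28, Mul(Mul(-46, -7), -498)) = Add(28, Mul(322, -498)) = Add(28, -160356) = -160328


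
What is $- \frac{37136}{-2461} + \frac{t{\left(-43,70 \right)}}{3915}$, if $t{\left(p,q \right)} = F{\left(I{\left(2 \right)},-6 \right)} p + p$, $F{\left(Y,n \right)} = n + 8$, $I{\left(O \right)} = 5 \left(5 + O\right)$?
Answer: $\frac{48356657}{3211605} \approx 15.057$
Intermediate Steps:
$I{\left(O \right)} = 25 + 5 O$
$F{\left(Y,n \right)} = 8 + n$
$t{\left(p,q \right)} = 3 p$ ($t{\left(p,q \right)} = \left(8 - 6\right) p + p = 2 p + p = 3 p$)
$- \frac{37136}{-2461} + \frac{t{\left(-43,70 \right)}}{3915} = - \frac{37136}{-2461} + \frac{3 \left(-43\right)}{3915} = \left(-37136\right) \left(- \frac{1}{2461}\right) - \frac{43}{1305} = \frac{37136}{2461} - \frac{43}{1305} = \frac{48356657}{3211605}$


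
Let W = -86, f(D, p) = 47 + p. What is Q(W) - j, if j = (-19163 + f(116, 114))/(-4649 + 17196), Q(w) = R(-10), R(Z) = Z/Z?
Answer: 31549/12547 ≈ 2.5145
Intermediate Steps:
R(Z) = 1
Q(w) = 1
j = -19002/12547 (j = (-19163 + (47 + 114))/(-4649 + 17196) = (-19163 + 161)/12547 = -19002*1/12547 = -19002/12547 ≈ -1.5145)
Q(W) - j = 1 - 1*(-19002/12547) = 1 + 19002/12547 = 31549/12547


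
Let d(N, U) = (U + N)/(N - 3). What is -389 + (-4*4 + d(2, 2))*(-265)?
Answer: 4911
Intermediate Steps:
d(N, U) = (N + U)/(-3 + N)
-389 + (-4*4 + d(2, 2))*(-265) = -389 + (-4*4 + (2 + 2)/(-3 + 2))*(-265) = -389 + (-16 + 4/(-1))*(-265) = -389 + (-16 - 1*4)*(-265) = -389 + (-16 - 4)*(-265) = -389 - 20*(-265) = -389 + 5300 = 4911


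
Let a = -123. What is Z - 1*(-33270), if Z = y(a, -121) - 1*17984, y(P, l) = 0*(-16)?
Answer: 15286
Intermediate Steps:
y(P, l) = 0
Z = -17984 (Z = 0 - 1*17984 = 0 - 17984 = -17984)
Z - 1*(-33270) = -17984 - 1*(-33270) = -17984 + 33270 = 15286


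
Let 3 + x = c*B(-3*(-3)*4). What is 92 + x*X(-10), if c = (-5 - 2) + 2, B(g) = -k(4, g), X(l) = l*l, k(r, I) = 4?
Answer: 1792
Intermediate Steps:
X(l) = l²
B(g) = -4 (B(g) = -1*4 = -4)
c = -5 (c = -7 + 2 = -5)
x = 17 (x = -3 - 5*(-4) = -3 + 20 = 17)
92 + x*X(-10) = 92 + 17*(-10)² = 92 + 17*100 = 92 + 1700 = 1792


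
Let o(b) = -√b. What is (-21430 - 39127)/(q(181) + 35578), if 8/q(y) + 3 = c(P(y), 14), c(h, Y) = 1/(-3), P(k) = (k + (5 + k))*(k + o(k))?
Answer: -302785/177878 ≈ -1.7022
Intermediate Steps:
P(k) = (5 + 2*k)*(k - √k) (P(k) = (k + (5 + k))*(k - √k) = (5 + 2*k)*(k - √k))
c(h, Y) = -⅓
q(y) = -12/5 (q(y) = 8/(-3 - ⅓) = 8/(-10/3) = 8*(-3/10) = -12/5)
(-21430 - 39127)/(q(181) + 35578) = (-21430 - 39127)/(-12/5 + 35578) = -60557/177878/5 = -60557*5/177878 = -302785/177878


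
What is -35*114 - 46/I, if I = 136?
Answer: -271343/68 ≈ -3990.3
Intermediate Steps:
-35*114 - 46/I = -35*114 - 46/136 = -3990 - 46*1/136 = -3990 - 23/68 = -271343/68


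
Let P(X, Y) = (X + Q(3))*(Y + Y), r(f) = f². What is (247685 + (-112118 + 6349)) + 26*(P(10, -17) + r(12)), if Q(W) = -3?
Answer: 139472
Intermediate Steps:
P(X, Y) = 2*Y*(-3 + X) (P(X, Y) = (X - 3)*(Y + Y) = (-3 + X)*(2*Y) = 2*Y*(-3 + X))
(247685 + (-112118 + 6349)) + 26*(P(10, -17) + r(12)) = (247685 + (-112118 + 6349)) + 26*(2*(-17)*(-3 + 10) + 12²) = (247685 - 105769) + 26*(2*(-17)*7 + 144) = 141916 + 26*(-238 + 144) = 141916 + 26*(-94) = 141916 - 2444 = 139472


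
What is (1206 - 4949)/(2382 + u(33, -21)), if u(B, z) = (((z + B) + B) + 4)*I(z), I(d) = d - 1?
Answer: -3743/1304 ≈ -2.8704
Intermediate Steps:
I(d) = -1 + d
u(B, z) = (-1 + z)*(4 + z + 2*B) (u(B, z) = (((z + B) + B) + 4)*(-1 + z) = (((B + z) + B) + 4)*(-1 + z) = ((z + 2*B) + 4)*(-1 + z) = (4 + z + 2*B)*(-1 + z) = (-1 + z)*(4 + z + 2*B))
(1206 - 4949)/(2382 + u(33, -21)) = (1206 - 4949)/(2382 + (-1 - 21)*(4 - 21 + 2*33)) = -3743/(2382 - 22*(4 - 21 + 66)) = -3743/(2382 - 22*49) = -3743/(2382 - 1078) = -3743/1304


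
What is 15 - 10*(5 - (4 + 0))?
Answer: 5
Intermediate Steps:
15 - 10*(5 - (4 + 0)) = 15 - 10*(5 - 1*4) = 15 - 10*(5 - 4) = 15 - 10 = 5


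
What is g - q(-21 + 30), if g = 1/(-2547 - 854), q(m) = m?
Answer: -30610/3401 ≈ -9.0003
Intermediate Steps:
g = -1/3401 (g = 1/(-3401) = -1/3401 ≈ -0.00029403)
g - q(-21 + 30) = -1/3401 - (-21 + 30) = -1/3401 - 1*9 = -1/3401 - 9 = -30610/3401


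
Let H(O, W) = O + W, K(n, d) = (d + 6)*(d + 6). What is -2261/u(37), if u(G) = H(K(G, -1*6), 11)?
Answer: -2261/11 ≈ -205.55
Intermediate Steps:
K(n, d) = (6 + d)² (K(n, d) = (6 + d)*(6 + d) = (6 + d)²)
u(G) = 11 (u(G) = (6 - 1*6)² + 11 = (6 - 6)² + 11 = 0² + 11 = 0 + 11 = 11)
-2261/u(37) = -2261/11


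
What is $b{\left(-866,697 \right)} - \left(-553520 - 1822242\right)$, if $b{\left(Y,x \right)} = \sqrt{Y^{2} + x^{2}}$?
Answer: $2375762 + \sqrt{1235765} \approx 2.3769 \cdot 10^{6}$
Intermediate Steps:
$b{\left(-866,697 \right)} - \left(-553520 - 1822242\right) = \sqrt{\left(-866\right)^{2} + 697^{2}} - \left(-553520 - 1822242\right) = \sqrt{749956 + 485809} - \left(-553520 - 1822242\right) = \sqrt{1235765} - -2375762 = \sqrt{1235765} + 2375762 = 2375762 + \sqrt{1235765}$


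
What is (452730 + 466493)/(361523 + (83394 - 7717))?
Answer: 919223/437200 ≈ 2.1025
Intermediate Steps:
(452730 + 466493)/(361523 + (83394 - 7717)) = 919223/(361523 + 75677) = 919223/437200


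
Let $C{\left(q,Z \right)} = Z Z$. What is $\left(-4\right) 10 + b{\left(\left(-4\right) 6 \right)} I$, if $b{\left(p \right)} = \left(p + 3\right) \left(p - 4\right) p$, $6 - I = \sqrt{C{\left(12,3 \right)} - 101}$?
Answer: $-84712 + 28224 i \sqrt{23} \approx -84712.0 + 1.3536 \cdot 10^{5} i$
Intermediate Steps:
$C{\left(q,Z \right)} = Z^{2}$
$I = 6 - 2 i \sqrt{23}$ ($I = 6 - \sqrt{3^{2} - 101} = 6 - \sqrt{9 - 101} = 6 - \sqrt{-92} = 6 - 2 i \sqrt{23} \approx 6.0 - 9.5917 i$)
$b{\left(p \right)} = p \left(-4 + p\right) \left(3 + p\right)$ ($b{\left(p \right)} = \left(3 + p\right) \left(-4 + p\right) p = \left(-4 + p\right) \left(3 + p\right) p = p \left(-4 + p\right) \left(3 + p\right)$)
$\left(-4\right) 10 + b{\left(\left(-4\right) 6 \right)} I = \left(-4\right) 10 + \left(-4\right) 6 \left(-12 + \left(\left(-4\right) 6\right)^{2} - \left(-4\right) 6\right) \left(6 - 2 i \sqrt{23}\right) = -40 + - 24 \left(-12 + \left(-24\right)^{2} - -24\right) \left(6 - 2 i \sqrt{23}\right) = -40 + - 24 \left(-12 + 576 + 24\right) \left(6 - 2 i \sqrt{23}\right) = -40 + \left(-24\right) 588 \left(6 - 2 i \sqrt{23}\right) = -40 - 14112 \left(6 - 2 i \sqrt{23}\right) = -40 - \left(84672 - 28224 i \sqrt{23}\right) = -84712 + 28224 i \sqrt{23}$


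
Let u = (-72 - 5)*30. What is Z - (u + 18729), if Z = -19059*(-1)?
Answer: 2640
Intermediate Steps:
Z = 19059
u = -2310 (u = -77*30 = -2310)
Z - (u + 18729) = 19059 - (-2310 + 18729) = 19059 - 1*16419 = 19059 - 16419 = 2640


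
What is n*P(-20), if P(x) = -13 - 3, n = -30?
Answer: 480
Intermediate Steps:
P(x) = -16
n*P(-20) = -30*(-16) = 480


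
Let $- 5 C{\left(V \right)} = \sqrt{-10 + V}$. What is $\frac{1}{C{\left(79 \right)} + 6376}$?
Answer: $\frac{159400}{1016334331} + \frac{5 \sqrt{69}}{1016334331} \approx 0.00015688$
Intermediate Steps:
$C{\left(V \right)} = - \frac{\sqrt{-10 + V}}{5}$
$\frac{1}{C{\left(79 \right)} + 6376} = \frac{1}{- \frac{\sqrt{-10 + 79}}{5} + 6376} = \frac{1}{- \frac{\sqrt{69}}{5} + 6376} = \frac{1}{6376 - \frac{\sqrt{69}}{5}}$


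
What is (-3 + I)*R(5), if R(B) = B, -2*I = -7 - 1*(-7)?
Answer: -15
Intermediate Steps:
I = 0 (I = -(-7 - 1*(-7))/2 = -(-7 + 7)/2 = -½*0 = 0)
(-3 + I)*R(5) = (-3 + 0)*5 = -3*5 = -15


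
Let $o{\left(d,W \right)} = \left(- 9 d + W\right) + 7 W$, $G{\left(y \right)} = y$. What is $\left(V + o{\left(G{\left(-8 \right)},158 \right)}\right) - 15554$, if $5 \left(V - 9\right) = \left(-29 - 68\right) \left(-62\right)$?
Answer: $- \frac{65031}{5} \approx -13006.0$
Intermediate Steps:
$V = \frac{6059}{5}$ ($V = 9 + \frac{\left(-29 - 68\right) \left(-62\right)}{5} = 9 + \frac{\left(-97\right) \left(-62\right)}{5} = 9 + \frac{1}{5} \cdot 6014 = 9 + \frac{6014}{5} = \frac{6059}{5} \approx 1211.8$)
$o{\left(d,W \right)} = - 9 d + 8 W$ ($o{\left(d,W \right)} = \left(W - 9 d\right) + 7 W = - 9 d + 8 W$)
$\left(V + o{\left(G{\left(-8 \right)},158 \right)}\right) - 15554 = \left(\frac{6059}{5} + \left(\left(-9\right) \left(-8\right) + 8 \cdot 158\right)\right) - 15554 = \left(\frac{6059}{5} + \left(72 + 1264\right)\right) - 15554 = \left(\frac{6059}{5} + 1336\right) - 15554 = \frac{12739}{5} - 15554 = - \frac{65031}{5}$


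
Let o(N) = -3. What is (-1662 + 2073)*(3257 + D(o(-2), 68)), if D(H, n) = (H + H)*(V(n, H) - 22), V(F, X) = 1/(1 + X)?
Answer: 1394112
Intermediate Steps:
D(H, n) = 2*H*(-22 + 1/(1 + H)) (D(H, n) = (H + H)*(1/(1 + H) - 22) = (2*H)*(-22 + 1/(1 + H)) = 2*H*(-22 + 1/(1 + H)))
(-1662 + 2073)*(3257 + D(o(-2), 68)) = (-1662 + 2073)*(3257 - 2*(-3)*(21 + 22*(-3))/(1 - 3)) = 411*(3257 - 2*(-3)*(21 - 66)/(-2)) = 411*(3257 - 2*(-3)*(-½)*(-45)) = 411*(3257 + 135) = 411*3392 = 1394112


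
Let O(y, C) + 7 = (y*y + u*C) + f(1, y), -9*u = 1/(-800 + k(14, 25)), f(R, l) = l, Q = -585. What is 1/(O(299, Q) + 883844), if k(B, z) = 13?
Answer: 787/766173554 ≈ 1.0272e-6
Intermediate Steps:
u = 1/7083 (u = -1/(9*(-800 + 13)) = -⅑/(-787) = -⅑*(-1/787) = 1/7083 ≈ 0.00014118)
O(y, C) = -7 + y + y² + C/7083 (O(y, C) = -7 + ((y*y + C/7083) + y) = -7 + ((y² + C/7083) + y) = -7 + (y + y² + C/7083) = -7 + y + y² + C/7083)
1/(O(299, Q) + 883844) = 1/((-7 + 299 + 299² + (1/7083)*(-585)) + 883844) = 1/((-7 + 299 + 89401 - 65/787) + 883844) = 1/(70588326/787 + 883844) = 1/(766173554/787) = 787/766173554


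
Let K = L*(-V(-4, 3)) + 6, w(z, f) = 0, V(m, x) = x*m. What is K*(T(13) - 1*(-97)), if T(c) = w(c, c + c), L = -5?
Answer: -5238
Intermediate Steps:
V(m, x) = m*x
T(c) = 0
K = -54 (K = -(-5)*(-4*3) + 6 = -(-5)*(-12) + 6 = -5*12 + 6 = -60 + 6 = -54)
K*(T(13) - 1*(-97)) = -54*(0 - 1*(-97)) = -54*(0 + 97) = -54*97 = -5238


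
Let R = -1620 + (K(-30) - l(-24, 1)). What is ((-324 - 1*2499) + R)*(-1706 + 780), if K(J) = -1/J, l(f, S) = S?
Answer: 61726697/15 ≈ 4.1151e+6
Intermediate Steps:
R = -48629/30 (R = -1620 + (-1/(-30) - 1*1) = -1620 + (-1*(-1/30) - 1) = -1620 + (1/30 - 1) = -1620 - 29/30 = -48629/30 ≈ -1621.0)
((-324 - 1*2499) + R)*(-1706 + 780) = ((-324 - 1*2499) - 48629/30)*(-1706 + 780) = ((-324 - 2499) - 48629/30)*(-926) = (-2823 - 48629/30)*(-926) = -133319/30*(-926) = 61726697/15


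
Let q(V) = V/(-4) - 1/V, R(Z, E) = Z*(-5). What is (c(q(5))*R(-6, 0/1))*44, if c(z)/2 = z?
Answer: -3828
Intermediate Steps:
R(Z, E) = -5*Z
q(V) = -1/V - V/4 (q(V) = V*(-¼) - 1/V = -V/4 - 1/V = -1/V - V/4)
c(z) = 2*z
(c(q(5))*R(-6, 0/1))*44 = ((2*(-1/5 - ¼*5))*(-5*(-6)))*44 = ((2*(-1*⅕ - 5/4))*30)*44 = ((2*(-⅕ - 5/4))*30)*44 = ((2*(-29/20))*30)*44 = -29/10*30*44 = -87*44 = -3828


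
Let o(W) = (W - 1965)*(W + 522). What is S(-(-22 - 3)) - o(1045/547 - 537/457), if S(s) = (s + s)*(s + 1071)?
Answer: 67588055778536176/62489500441 ≈ 1.0816e+6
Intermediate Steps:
S(s) = 2*s*(1071 + s) (S(s) = (2*s)*(1071 + s) = 2*s*(1071 + s))
o(W) = (-1965 + W)*(522 + W)
S(-(-22 - 3)) - o(1045/547 - 537/457) = 2*(-(-22 - 3))*(1071 - (-22 - 3)) - (-1025730 + (1045/547 - 537/457)**2 - 1443*(1045/547 - 537/457)) = 2*(-1*(-25))*(1071 - 1*(-25)) - (-1025730 + (1045*(1/547) - 537*1/457)**2 - 1443*(1045*(1/547) - 537*1/457)) = 2*25*(1071 + 25) - (-1025730 + (1045/547 - 537/457)**2 - 1443*(1045/547 - 537/457)) = 2*25*1096 - (-1025730 + (183826/249979)**2 - 1443*183826/249979) = 54800 - (-1025730 + 33791998276/62489500441 - 265260918/249979) = 54800 - 1*(-64163631154369376/62489500441) = 54800 + 64163631154369376/62489500441 = 67588055778536176/62489500441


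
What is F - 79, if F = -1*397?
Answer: -476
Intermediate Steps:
F = -397
F - 79 = -397 - 79 = -476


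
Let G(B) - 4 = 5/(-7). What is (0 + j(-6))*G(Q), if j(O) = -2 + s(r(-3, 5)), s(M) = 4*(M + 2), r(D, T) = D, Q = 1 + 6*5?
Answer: -138/7 ≈ -19.714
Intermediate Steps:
Q = 31 (Q = 1 + 30 = 31)
s(M) = 8 + 4*M (s(M) = 4*(2 + M) = 8 + 4*M)
G(B) = 23/7 (G(B) = 4 + 5/(-7) = 4 + 5*(-⅐) = 4 - 5/7 = 23/7)
j(O) = -6 (j(O) = -2 + (8 + 4*(-3)) = -2 + (8 - 12) = -2 - 4 = -6)
(0 + j(-6))*G(Q) = (0 - 6)*(23/7) = -6*23/7 = -138/7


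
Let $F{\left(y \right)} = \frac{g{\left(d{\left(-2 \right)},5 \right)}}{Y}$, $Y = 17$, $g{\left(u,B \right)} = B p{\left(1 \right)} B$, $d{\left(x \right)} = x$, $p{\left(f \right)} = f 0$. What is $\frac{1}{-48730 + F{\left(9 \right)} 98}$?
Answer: $- \frac{1}{48730} \approx -2.0521 \cdot 10^{-5}$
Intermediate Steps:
$p{\left(f \right)} = 0$
$g{\left(u,B \right)} = 0$ ($g{\left(u,B \right)} = B 0 B = 0 B = 0$)
$F{\left(y \right)} = 0$ ($F{\left(y \right)} = \frac{0}{17} = 0 \cdot \frac{1}{17} = 0$)
$\frac{1}{-48730 + F{\left(9 \right)} 98} = \frac{1}{-48730 + 0 \cdot 98} = \frac{1}{-48730 + 0} = \frac{1}{-48730} = - \frac{1}{48730}$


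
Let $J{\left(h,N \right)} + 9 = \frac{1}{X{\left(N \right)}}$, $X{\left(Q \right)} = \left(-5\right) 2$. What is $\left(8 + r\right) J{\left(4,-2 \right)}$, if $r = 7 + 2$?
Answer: $- \frac{1547}{10} \approx -154.7$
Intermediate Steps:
$X{\left(Q \right)} = -10$
$J{\left(h,N \right)} = - \frac{91}{10}$ ($J{\left(h,N \right)} = -9 + \frac{1}{-10} = -9 - \frac{1}{10} = - \frac{91}{10}$)
$r = 9$
$\left(8 + r\right) J{\left(4,-2 \right)} = \left(8 + 9\right) \left(- \frac{91}{10}\right) = 17 \left(- \frac{91}{10}\right) = - \frac{1547}{10}$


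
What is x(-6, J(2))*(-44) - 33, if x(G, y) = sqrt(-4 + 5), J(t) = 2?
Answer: -77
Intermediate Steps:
x(G, y) = 1 (x(G, y) = sqrt(1) = 1)
x(-6, J(2))*(-44) - 33 = 1*(-44) - 33 = -44 - 33 = -77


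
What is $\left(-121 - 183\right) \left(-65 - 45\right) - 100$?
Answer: $33340$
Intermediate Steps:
$\left(-121 - 183\right) \left(-65 - 45\right) - 100 = \left(-304\right) \left(-110\right) - 100 = 33440 - 100 = 33340$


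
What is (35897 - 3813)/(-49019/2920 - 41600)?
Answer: -93685280/121521019 ≈ -0.77094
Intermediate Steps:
(35897 - 3813)/(-49019/2920 - 41600) = 32084/(-49019*1/2920 - 41600) = 32084/(-49019/2920 - 41600) = 32084/(-121521019/2920) = 32084*(-2920/121521019) = -93685280/121521019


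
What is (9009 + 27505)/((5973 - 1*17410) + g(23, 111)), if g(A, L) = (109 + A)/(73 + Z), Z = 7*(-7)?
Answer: -73028/22863 ≈ -3.1942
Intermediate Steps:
Z = -49
g(A, L) = 109/24 + A/24 (g(A, L) = (109 + A)/(73 - 49) = (109 + A)/24 = (109 + A)*(1/24) = 109/24 + A/24)
(9009 + 27505)/((5973 - 1*17410) + g(23, 111)) = (9009 + 27505)/((5973 - 1*17410) + (109/24 + (1/24)*23)) = 36514/((5973 - 17410) + (109/24 + 23/24)) = 36514/(-11437 + 11/2) = 36514/(-22863/2) = 36514*(-2/22863) = -73028/22863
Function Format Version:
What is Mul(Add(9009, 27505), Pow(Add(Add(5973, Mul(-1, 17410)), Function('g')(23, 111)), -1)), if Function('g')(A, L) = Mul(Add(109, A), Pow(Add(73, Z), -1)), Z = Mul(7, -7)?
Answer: Rational(-73028, 22863) ≈ -3.1942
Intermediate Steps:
Z = -49
Function('g')(A, L) = Add(Rational(109, 24), Mul(Rational(1, 24), A)) (Function('g')(A, L) = Mul(Add(109, A), Pow(Add(73, -49), -1)) = Mul(Add(109, A), Pow(24, -1)) = Mul(Add(109, A), Rational(1, 24)) = Add(Rational(109, 24), Mul(Rational(1, 24), A)))
Mul(Add(9009, 27505), Pow(Add(Add(5973, Mul(-1, 17410)), Function('g')(23, 111)), -1)) = Mul(Add(9009, 27505), Pow(Add(Add(5973, Mul(-1, 17410)), Add(Rational(109, 24), Mul(Rational(1, 24), 23))), -1)) = Mul(36514, Pow(Add(Add(5973, -17410), Add(Rational(109, 24), Rational(23, 24))), -1)) = Mul(36514, Pow(Add(-11437, Rational(11, 2)), -1)) = Mul(36514, Pow(Rational(-22863, 2), -1)) = Mul(36514, Rational(-2, 22863)) = Rational(-73028, 22863)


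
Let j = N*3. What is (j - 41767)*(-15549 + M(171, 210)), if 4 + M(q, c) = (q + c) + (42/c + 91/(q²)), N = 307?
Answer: 90604293469144/146205 ≈ 6.1971e+8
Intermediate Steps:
j = 921 (j = 307*3 = 921)
M(q, c) = -4 + c + q + 42/c + 91/q² (M(q, c) = -4 + ((q + c) + (42/c + 91/(q²))) = -4 + ((c + q) + (42/c + 91/q²)) = -4 + (c + q + 42/c + 91/q²) = -4 + c + q + 42/c + 91/q²)
(j - 41767)*(-15549 + M(171, 210)) = (921 - 41767)*(-15549 + (-4 + 210 + 171 + 42/210 + 91/171²)) = -40846*(-15549 + (-4 + 210 + 171 + 42*(1/210) + 91*(1/29241))) = -40846*(-15549 + (-4 + 210 + 171 + ⅕ + 91/29241)) = -40846*(-15549 + 55148981/146205) = -40846*(-2218192564/146205) = 90604293469144/146205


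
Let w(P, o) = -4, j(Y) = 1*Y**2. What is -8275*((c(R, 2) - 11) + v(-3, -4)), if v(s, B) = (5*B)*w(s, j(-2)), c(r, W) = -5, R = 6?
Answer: -529600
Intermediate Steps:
j(Y) = Y**2
v(s, B) = -20*B (v(s, B) = (5*B)*(-4) = -20*B)
-8275*((c(R, 2) - 11) + v(-3, -4)) = -8275*((-5 - 11) - 20*(-4)) = -8275*(-16 + 80) = -8275*64 = -529600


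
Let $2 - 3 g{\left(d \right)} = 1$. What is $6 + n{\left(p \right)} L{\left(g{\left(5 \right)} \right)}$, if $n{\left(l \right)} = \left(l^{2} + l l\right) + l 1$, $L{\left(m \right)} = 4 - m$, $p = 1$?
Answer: $17$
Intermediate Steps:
$g{\left(d \right)} = \frac{1}{3}$ ($g{\left(d \right)} = \frac{2}{3} - \frac{1}{3} = \frac{1}{3}$)
$n{\left(l \right)} = l + 2 l^{2}$ ($n{\left(l \right)} = \left(l^{2} + l^{2}\right) + l = 2 l^{2} + l = l + 2 l^{2}$)
$6 + n{\left(p \right)} L{\left(g{\left(5 \right)} \right)} = 6 + 1 \left(1 + 2 \cdot 1\right) \left(4 - \frac{1}{3}\right) = 6 + 1 \left(1 + 2\right) \left(4 - \frac{1}{3}\right) = 6 + 1 \cdot 3 \cdot \frac{11}{3} = 6 + 3 \cdot \frac{11}{3} = 6 + 11 = 17$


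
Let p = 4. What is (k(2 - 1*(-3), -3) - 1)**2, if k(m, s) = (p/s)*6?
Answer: 81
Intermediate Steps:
k(m, s) = 24/s (k(m, s) = (4/s)*6 = 24/s)
(k(2 - 1*(-3), -3) - 1)**2 = (24/(-3) - 1)**2 = (24*(-1/3) - 1)**2 = (-8 - 1)**2 = (-9)**2 = 81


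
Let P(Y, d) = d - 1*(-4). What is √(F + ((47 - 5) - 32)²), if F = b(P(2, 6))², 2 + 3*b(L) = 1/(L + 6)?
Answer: 481/48 ≈ 10.021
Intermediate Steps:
P(Y, d) = 4 + d (P(Y, d) = d + 4 = 4 + d)
b(L) = -⅔ + 1/(3*(6 + L)) (b(L) = -⅔ + 1/(3*(L + 6)) = -⅔ + 1/(3*(6 + L)))
F = 961/2304 (F = ((-11 - 2*(4 + 6))/(3*(6 + (4 + 6))))² = ((-11 - 2*10)/(3*(6 + 10)))² = ((⅓)*(-11 - 20)/16)² = ((⅓)*(1/16)*(-31))² = (-31/48)² = 961/2304 ≈ 0.41710)
√(F + ((47 - 5) - 32)²) = √(961/2304 + ((47 - 5) - 32)²) = √(961/2304 + (42 - 32)²) = √(961/2304 + 10²) = √(961/2304 + 100) = √(231361/2304) = 481/48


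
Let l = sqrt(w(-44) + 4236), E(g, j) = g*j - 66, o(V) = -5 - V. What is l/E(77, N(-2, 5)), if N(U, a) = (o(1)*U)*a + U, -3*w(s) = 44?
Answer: sqrt(9498)/6600 ≈ 0.014766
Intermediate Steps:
w(s) = -44/3 (w(s) = -1/3*44 = -44/3)
N(U, a) = U - 6*U*a (N(U, a) = ((-5 - 1*1)*U)*a + U = ((-5 - 1)*U)*a + U = (-6*U)*a + U = -6*U*a + U = U - 6*U*a)
E(g, j) = -66 + g*j
l = 2*sqrt(9498)/3 (l = sqrt(-44/3 + 4236) = sqrt(12664/3) = 2*sqrt(9498)/3 ≈ 64.972)
l/E(77, N(-2, 5)) = (2*sqrt(9498)/3)/(-66 + 77*(-2*(1 - 6*5))) = (2*sqrt(9498)/3)/(-66 + 77*(-2*(1 - 30))) = (2*sqrt(9498)/3)/(-66 + 77*(-2*(-29))) = (2*sqrt(9498)/3)/(-66 + 77*58) = (2*sqrt(9498)/3)/(-66 + 4466) = (2*sqrt(9498)/3)/4400 = (2*sqrt(9498)/3)*(1/4400) = sqrt(9498)/6600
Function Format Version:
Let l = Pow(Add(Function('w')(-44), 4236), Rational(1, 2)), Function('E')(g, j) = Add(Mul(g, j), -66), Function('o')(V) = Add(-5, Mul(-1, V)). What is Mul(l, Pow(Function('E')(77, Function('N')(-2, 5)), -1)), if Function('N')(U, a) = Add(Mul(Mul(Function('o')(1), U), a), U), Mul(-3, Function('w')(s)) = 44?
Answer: Mul(Rational(1, 6600), Pow(9498, Rational(1, 2))) ≈ 0.014766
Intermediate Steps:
Function('w')(s) = Rational(-44, 3) (Function('w')(s) = Mul(Rational(-1, 3), 44) = Rational(-44, 3))
Function('N')(U, a) = Add(U, Mul(-6, U, a)) (Function('N')(U, a) = Add(Mul(Mul(Add(-5, Mul(-1, 1)), U), a), U) = Add(Mul(Mul(Add(-5, -1), U), a), U) = Add(Mul(Mul(-6, U), a), U) = Add(Mul(-6, U, a), U) = Add(U, Mul(-6, U, a)))
Function('E')(g, j) = Add(-66, Mul(g, j))
l = Mul(Rational(2, 3), Pow(9498, Rational(1, 2))) (l = Pow(Add(Rational(-44, 3), 4236), Rational(1, 2)) = Pow(Rational(12664, 3), Rational(1, 2)) = Mul(Rational(2, 3), Pow(9498, Rational(1, 2))) ≈ 64.972)
Mul(l, Pow(Function('E')(77, Function('N')(-2, 5)), -1)) = Mul(Mul(Rational(2, 3), Pow(9498, Rational(1, 2))), Pow(Add(-66, Mul(77, Mul(-2, Add(1, Mul(-6, 5))))), -1)) = Mul(Mul(Rational(2, 3), Pow(9498, Rational(1, 2))), Pow(Add(-66, Mul(77, Mul(-2, Add(1, -30)))), -1)) = Mul(Mul(Rational(2, 3), Pow(9498, Rational(1, 2))), Pow(Add(-66, Mul(77, Mul(-2, -29))), -1)) = Mul(Mul(Rational(2, 3), Pow(9498, Rational(1, 2))), Pow(Add(-66, Mul(77, 58)), -1)) = Mul(Mul(Rational(2, 3), Pow(9498, Rational(1, 2))), Pow(Add(-66, 4466), -1)) = Mul(Mul(Rational(2, 3), Pow(9498, Rational(1, 2))), Pow(4400, -1)) = Mul(Mul(Rational(2, 3), Pow(9498, Rational(1, 2))), Rational(1, 4400)) = Mul(Rational(1, 6600), Pow(9498, Rational(1, 2)))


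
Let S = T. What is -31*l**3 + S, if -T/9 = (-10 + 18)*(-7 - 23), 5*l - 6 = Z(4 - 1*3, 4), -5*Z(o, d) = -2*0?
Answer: 263304/125 ≈ 2106.4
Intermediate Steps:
Z(o, d) = 0 (Z(o, d) = -(-2)*0/5 = -1/5*0 = 0)
l = 6/5 (l = 6/5 + (1/5)*0 = 6/5 + 0 = 6/5 ≈ 1.2000)
T = 2160 (T = -9*(-10 + 18)*(-7 - 23) = -72*(-30) = -9*(-240) = 2160)
S = 2160
-31*l**3 + S = -31*(6/5)**3 + 2160 = -31*216/125 + 2160 = -6696/125 + 2160 = 263304/125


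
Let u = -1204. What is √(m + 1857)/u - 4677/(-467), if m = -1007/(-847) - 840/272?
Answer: 4677/467 - √12714718982/3152072 ≈ 9.9792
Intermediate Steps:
m = -54697/28798 (m = -1007*(-1/847) - 840*1/272 = 1007/847 - 105/34 = -54697/28798 ≈ -1.8993)
√(m + 1857)/u - 4677/(-467) = √(-54697/28798 + 1857)/(-1204) - 4677/(-467) = √(53423189/28798)*(-1/1204) - 4677*(-1/467) = (√12714718982/2618)*(-1/1204) + 4677/467 = -√12714718982/3152072 + 4677/467 = 4677/467 - √12714718982/3152072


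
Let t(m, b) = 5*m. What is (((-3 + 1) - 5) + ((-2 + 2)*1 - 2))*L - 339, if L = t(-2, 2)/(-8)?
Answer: -1401/4 ≈ -350.25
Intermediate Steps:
L = 5/4 (L = (5*(-2))/(-8) = -10*(-⅛) = 5/4 ≈ 1.2500)
(((-3 + 1) - 5) + ((-2 + 2)*1 - 2))*L - 339 = (((-3 + 1) - 5) + ((-2 + 2)*1 - 2))*(5/4) - 339 = ((-2 - 5) + (0*1 - 2))*(5/4) - 339 = (-7 + (0 - 2))*(5/4) - 339 = (-7 - 2)*(5/4) - 339 = -9*5/4 - 339 = -45/4 - 339 = -1401/4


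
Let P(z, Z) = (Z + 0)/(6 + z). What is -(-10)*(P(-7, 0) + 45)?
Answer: 450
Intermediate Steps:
P(z, Z) = Z/(6 + z)
-(-10)*(P(-7, 0) + 45) = -(-10)*(0/(6 - 7) + 45) = -(-10)*(0/(-1) + 45) = -(-10)*(0*(-1) + 45) = -(-10)*(0 + 45) = -(-10)*45 = -1*(-450) = 450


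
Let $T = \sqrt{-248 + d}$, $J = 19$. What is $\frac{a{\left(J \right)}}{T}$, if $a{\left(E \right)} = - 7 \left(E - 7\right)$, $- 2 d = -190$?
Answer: $\frac{28 i \sqrt{17}}{17} \approx 6.791 i$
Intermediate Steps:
$d = 95$ ($d = \left(- \frac{1}{2}\right) \left(-190\right) = 95$)
$a{\left(E \right)} = 49 - 7 E$ ($a{\left(E \right)} = - 7 \left(-7 + E\right) = 49 - 7 E$)
$T = 3 i \sqrt{17}$ ($T = \sqrt{-248 + 95} = \sqrt{-153} = 3 i \sqrt{17} \approx 12.369 i$)
$\frac{a{\left(J \right)}}{T} = \frac{49 - 133}{3 i \sqrt{17}} = \left(49 - 133\right) \left(- \frac{i \sqrt{17}}{51}\right) = - 84 \left(- \frac{i \sqrt{17}}{51}\right) = \frac{28 i \sqrt{17}}{17}$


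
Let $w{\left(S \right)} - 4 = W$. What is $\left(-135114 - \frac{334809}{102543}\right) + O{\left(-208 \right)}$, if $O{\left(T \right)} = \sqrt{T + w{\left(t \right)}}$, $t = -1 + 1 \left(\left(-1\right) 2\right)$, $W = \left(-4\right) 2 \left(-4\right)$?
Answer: $- \frac{4618443237}{34181} + 2 i \sqrt{43} \approx -1.3512 \cdot 10^{5} + 13.115 i$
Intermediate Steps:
$W = 32$ ($W = \left(-8\right) \left(-4\right) = 32$)
$t = -3$ ($t = -1 + 1 \left(-2\right) = -1 - 2 = -3$)
$w{\left(S \right)} = 36$ ($w{\left(S \right)} = 4 + 32 = 36$)
$O{\left(T \right)} = \sqrt{36 + T}$ ($O{\left(T \right)} = \sqrt{T + 36} = \sqrt{36 + T}$)
$\left(-135114 - \frac{334809}{102543}\right) + O{\left(-208 \right)} = \left(-135114 - \frac{334809}{102543}\right) + \sqrt{36 - 208} = \left(-135114 - \frac{111603}{34181}\right) + \sqrt{-172} = \left(-135114 - \frac{111603}{34181}\right) + 2 i \sqrt{43} = - \frac{4618443237}{34181} + 2 i \sqrt{43}$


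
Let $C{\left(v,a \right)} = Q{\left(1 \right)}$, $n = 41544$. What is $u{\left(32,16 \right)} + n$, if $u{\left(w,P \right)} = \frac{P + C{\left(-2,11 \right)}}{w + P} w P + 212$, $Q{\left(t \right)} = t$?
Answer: $\frac{125812}{3} \approx 41937.0$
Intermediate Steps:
$C{\left(v,a \right)} = 1$
$u{\left(w,P \right)} = 212 + \frac{P w \left(1 + P\right)}{P + w}$ ($u{\left(w,P \right)} = \frac{P + 1}{w + P} w P + 212 = \frac{1 + P}{P + w} w P + 212 = \frac{w \left(1 + P\right)}{P + w} P + 212 = \frac{P w \left(1 + P\right)}{P + w} + 212 = 212 + \frac{P w \left(1 + P\right)}{P + w}$)
$u{\left(32,16 \right)} + n = \frac{212 \cdot 16 + 212 \cdot 32 + 16 \cdot 32 + 32 \cdot 16^{2}}{16 + 32} + 41544 = \frac{3392 + 6784 + 512 + 32 \cdot 256}{48} + 41544 = \frac{3392 + 6784 + 512 + 8192}{48} + 41544 = \frac{1}{48} \cdot 18880 + 41544 = \frac{1180}{3} + 41544 = \frac{125812}{3}$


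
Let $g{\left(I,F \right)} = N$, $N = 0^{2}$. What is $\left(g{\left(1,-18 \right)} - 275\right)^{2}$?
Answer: $75625$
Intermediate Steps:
$N = 0$
$g{\left(I,F \right)} = 0$
$\left(g{\left(1,-18 \right)} - 275\right)^{2} = \left(0 - 275\right)^{2} = \left(-275\right)^{2} = 75625$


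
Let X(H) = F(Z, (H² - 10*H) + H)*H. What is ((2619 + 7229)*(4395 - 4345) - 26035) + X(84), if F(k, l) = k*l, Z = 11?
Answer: 6287565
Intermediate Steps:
X(H) = H*(-99*H + 11*H²) (X(H) = (11*((H² - 10*H) + H))*H = (11*(H² - 9*H))*H = (-99*H + 11*H²)*H = H*(-99*H + 11*H²))
((2619 + 7229)*(4395 - 4345) - 26035) + X(84) = ((2619 + 7229)*(4395 - 4345) - 26035) + 11*84²*(-9 + 84) = (9848*50 - 26035) + 11*7056*75 = (492400 - 26035) + 5821200 = 466365 + 5821200 = 6287565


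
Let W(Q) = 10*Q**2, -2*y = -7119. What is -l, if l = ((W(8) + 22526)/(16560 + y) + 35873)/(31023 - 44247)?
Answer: 160393331/59124504 ≈ 2.7128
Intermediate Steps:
y = 7119/2 (y = -1/2*(-7119) = 7119/2 ≈ 3559.5)
l = -160393331/59124504 (l = ((10*8**2 + 22526)/(16560 + 7119/2) + 35873)/(31023 - 44247) = ((10*64 + 22526)/(40239/2) + 35873)/(-13224) = ((640 + 22526)*(2/40239) + 35873)*(-1/13224) = (23166*(2/40239) + 35873)*(-1/13224) = (5148/4471 + 35873)*(-1/13224) = (160393331/4471)*(-1/13224) = -160393331/59124504 ≈ -2.7128)
-l = -1*(-160393331/59124504) = 160393331/59124504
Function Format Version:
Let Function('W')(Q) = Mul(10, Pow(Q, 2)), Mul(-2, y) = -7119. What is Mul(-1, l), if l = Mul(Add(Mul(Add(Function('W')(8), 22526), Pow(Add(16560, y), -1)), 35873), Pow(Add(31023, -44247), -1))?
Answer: Rational(160393331, 59124504) ≈ 2.7128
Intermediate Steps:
y = Rational(7119, 2) (y = Mul(Rational(-1, 2), -7119) = Rational(7119, 2) ≈ 3559.5)
l = Rational(-160393331, 59124504) (l = Mul(Add(Mul(Add(Mul(10, Pow(8, 2)), 22526), Pow(Add(16560, Rational(7119, 2)), -1)), 35873), Pow(Add(31023, -44247), -1)) = Mul(Add(Mul(Add(Mul(10, 64), 22526), Pow(Rational(40239, 2), -1)), 35873), Pow(-13224, -1)) = Mul(Add(Mul(Add(640, 22526), Rational(2, 40239)), 35873), Rational(-1, 13224)) = Mul(Add(Mul(23166, Rational(2, 40239)), 35873), Rational(-1, 13224)) = Mul(Add(Rational(5148, 4471), 35873), Rational(-1, 13224)) = Mul(Rational(160393331, 4471), Rational(-1, 13224)) = Rational(-160393331, 59124504) ≈ -2.7128)
Mul(-1, l) = Mul(-1, Rational(-160393331, 59124504)) = Rational(160393331, 59124504)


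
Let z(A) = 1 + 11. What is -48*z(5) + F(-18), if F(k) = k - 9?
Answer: -603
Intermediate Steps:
F(k) = -9 + k
z(A) = 12
-48*z(5) + F(-18) = -48*12 + (-9 - 18) = -576 - 27 = -603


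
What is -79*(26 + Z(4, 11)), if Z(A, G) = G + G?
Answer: -3792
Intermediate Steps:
Z(A, G) = 2*G
-79*(26 + Z(4, 11)) = -79*(26 + 2*11) = -79*(26 + 22) = -79*48 = -3792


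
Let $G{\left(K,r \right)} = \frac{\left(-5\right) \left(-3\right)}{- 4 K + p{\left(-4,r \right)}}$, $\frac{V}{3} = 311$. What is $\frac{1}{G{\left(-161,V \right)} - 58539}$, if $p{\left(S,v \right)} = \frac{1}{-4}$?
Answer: $- \frac{515}{30147573} \approx -1.7083 \cdot 10^{-5}$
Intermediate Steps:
$V = 933$ ($V = 3 \cdot 311 = 933$)
$p{\left(S,v \right)} = - \frac{1}{4}$
$G{\left(K,r \right)} = \frac{15}{- \frac{1}{4} - 4 K}$ ($G{\left(K,r \right)} = \frac{\left(-5\right) \left(-3\right)}{- 4 K - \frac{1}{4}} = \frac{1}{- \frac{1}{4} - 4 K} 15 = \frac{15}{- \frac{1}{4} - 4 K}$)
$\frac{1}{G{\left(-161,V \right)} - 58539} = \frac{1}{- \frac{60}{1 + 16 \left(-161\right)} - 58539} = \frac{1}{- \frac{60}{1 - 2576} - 58539} = \frac{1}{- \frac{60}{-2575} - 58539} = \frac{1}{\left(-60\right) \left(- \frac{1}{2575}\right) - 58539} = \frac{1}{\frac{12}{515} - 58539} = \frac{1}{- \frac{30147573}{515}} = - \frac{515}{30147573}$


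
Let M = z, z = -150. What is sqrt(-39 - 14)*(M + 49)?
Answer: -101*I*sqrt(53) ≈ -735.29*I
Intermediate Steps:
M = -150
sqrt(-39 - 14)*(M + 49) = sqrt(-39 - 14)*(-150 + 49) = sqrt(-53)*(-101) = (I*sqrt(53))*(-101) = -101*I*sqrt(53)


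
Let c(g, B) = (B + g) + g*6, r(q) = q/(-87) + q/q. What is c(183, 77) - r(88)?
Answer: 118147/87 ≈ 1358.0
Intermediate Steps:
r(q) = 1 - q/87 (r(q) = q*(-1/87) + 1 = -q/87 + 1 = 1 - q/87)
c(g, B) = B + 7*g (c(g, B) = (B + g) + 6*g = B + 7*g)
c(183, 77) - r(88) = (77 + 7*183) - (1 - 1/87*88) = (77 + 1281) - (1 - 88/87) = 1358 - 1*(-1/87) = 1358 + 1/87 = 118147/87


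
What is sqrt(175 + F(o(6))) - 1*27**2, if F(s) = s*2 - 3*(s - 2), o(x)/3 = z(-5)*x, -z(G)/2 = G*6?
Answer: -729 + I*sqrt(899) ≈ -729.0 + 29.983*I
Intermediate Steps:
z(G) = -12*G (z(G) = -2*G*6 = -12*G)
o(x) = 180*x (o(x) = 3*((-12*(-5))*x) = 3*(60*x) = 180*x)
F(s) = 6 - s (F(s) = 2*s - 3*(-2 + s) = 2*s + (6 - 3*s) = 6 - s)
sqrt(175 + F(o(6))) - 1*27**2 = sqrt(175 + (6 - 180*6)) - 1*27**2 = sqrt(175 + (6 - 1*1080)) - 1*729 = sqrt(175 + (6 - 1080)) - 729 = sqrt(175 - 1074) - 729 = sqrt(-899) - 729 = I*sqrt(899) - 729 = -729 + I*sqrt(899)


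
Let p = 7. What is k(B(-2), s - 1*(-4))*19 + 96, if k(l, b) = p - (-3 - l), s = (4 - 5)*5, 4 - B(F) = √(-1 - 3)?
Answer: 362 - 38*I ≈ 362.0 - 38.0*I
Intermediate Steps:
B(F) = 4 - 2*I (B(F) = 4 - √(-1 - 3) = 4 - √(-4) = 4 - 2*I)
s = -5 (s = -1*5 = -5)
k(l, b) = 10 + l (k(l, b) = 7 - (-3 - l) = 7 + (3 + l) = 10 + l)
k(B(-2), s - 1*(-4))*19 + 96 = (10 + (4 - 2*I))*19 + 96 = (14 - 2*I)*19 + 96 = (266 - 38*I) + 96 = 362 - 38*I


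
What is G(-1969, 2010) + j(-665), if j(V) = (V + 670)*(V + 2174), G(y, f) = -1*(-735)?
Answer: 8280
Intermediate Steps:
G(y, f) = 735
j(V) = (670 + V)*(2174 + V)
G(-1969, 2010) + j(-665) = 735 + (1456580 + (-665)² + 2844*(-665)) = 735 + (1456580 + 442225 - 1891260) = 735 + 7545 = 8280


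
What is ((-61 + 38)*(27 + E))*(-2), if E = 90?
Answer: 5382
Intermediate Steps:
((-61 + 38)*(27 + E))*(-2) = ((-61 + 38)*(27 + 90))*(-2) = -23*117*(-2) = -2691*(-2) = 5382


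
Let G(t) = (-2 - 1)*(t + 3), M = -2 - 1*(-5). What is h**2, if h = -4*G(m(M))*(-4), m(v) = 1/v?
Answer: 25600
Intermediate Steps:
M = 3 (M = -2 + 5 = 3)
m(v) = 1/v
G(t) = -9 - 3*t (G(t) = -3*(3 + t) = -9 - 3*t)
h = -160 (h = -4*(-9 - 3/3)*(-4) = -4*(-9 - 3*1/3)*(-4) = -4*(-9 - 1)*(-4) = -4*(-10)*(-4) = 40*(-4) = -160)
h**2 = (-160)**2 = 25600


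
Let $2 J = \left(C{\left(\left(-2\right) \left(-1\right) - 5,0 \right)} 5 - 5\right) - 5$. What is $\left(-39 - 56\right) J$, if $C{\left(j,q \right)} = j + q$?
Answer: $\frac{2375}{2} \approx 1187.5$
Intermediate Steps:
$J = - \frac{25}{2}$ ($J = \frac{\left(\left(\left(\left(-2\right) \left(-1\right) - 5\right) + 0\right) 5 - 5\right) - 5}{2} = \frac{\left(\left(\left(2 - 5\right) + 0\right) 5 - 5\right) - 5}{2} = \frac{\left(\left(-3 + 0\right) 5 - 5\right) - 5}{2} = \frac{\left(\left(-3\right) 5 - 5\right) - 5}{2} = \frac{\left(-15 - 5\right) - 5}{2} = \frac{-20 - 5}{2} = \frac{1}{2} \left(-25\right) = - \frac{25}{2} \approx -12.5$)
$\left(-39 - 56\right) J = \left(-39 - 56\right) \left(- \frac{25}{2}\right) = \left(-95\right) \left(- \frac{25}{2}\right) = \frac{2375}{2}$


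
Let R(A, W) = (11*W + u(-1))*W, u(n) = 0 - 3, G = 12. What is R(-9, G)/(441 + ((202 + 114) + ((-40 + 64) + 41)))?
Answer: 258/137 ≈ 1.8832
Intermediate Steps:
u(n) = -3
R(A, W) = W*(-3 + 11*W) (R(A, W) = (11*W - 3)*W = (-3 + 11*W)*W = W*(-3 + 11*W))
R(-9, G)/(441 + ((202 + 114) + ((-40 + 64) + 41))) = (12*(-3 + 11*12))/(441 + ((202 + 114) + ((-40 + 64) + 41))) = (12*(-3 + 132))/(441 + (316 + (24 + 41))) = (12*129)/(441 + (316 + 65)) = 1548/(441 + 381) = 1548/822 = 1548*(1/822) = 258/137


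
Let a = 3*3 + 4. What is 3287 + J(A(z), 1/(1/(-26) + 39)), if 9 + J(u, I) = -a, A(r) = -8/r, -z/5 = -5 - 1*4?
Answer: 3265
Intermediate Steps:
z = 45 (z = -5*(-5 - 1*4) = -5*(-5 - 4) = -5*(-9) = 45)
a = 13 (a = 9 + 4 = 13)
J(u, I) = -22 (J(u, I) = -9 - 1*13 = -9 - 13 = -22)
3287 + J(A(z), 1/(1/(-26) + 39)) = 3287 - 22 = 3265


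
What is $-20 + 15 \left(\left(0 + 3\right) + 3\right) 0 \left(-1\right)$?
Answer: $-20$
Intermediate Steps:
$-20 + 15 \left(\left(0 + 3\right) + 3\right) 0 \left(-1\right) = -20 + 15 \left(3 + 3\right) 0 \left(-1\right) = -20 + 15 \cdot 6 \cdot 0 \left(-1\right) = -20 + 15 \cdot 0 \left(-1\right) = -20 + 15 \cdot 0 = -20 + 0 = -20$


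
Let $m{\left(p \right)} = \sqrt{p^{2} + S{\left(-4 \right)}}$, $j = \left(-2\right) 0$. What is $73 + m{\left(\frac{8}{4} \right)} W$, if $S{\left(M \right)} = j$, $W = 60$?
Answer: $193$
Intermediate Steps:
$j = 0$
$S{\left(M \right)} = 0$
$m{\left(p \right)} = \sqrt{p^{2}}$ ($m{\left(p \right)} = \sqrt{p^{2} + 0} = \sqrt{p^{2}}$)
$73 + m{\left(\frac{8}{4} \right)} W = 73 + \sqrt{\left(\frac{8}{4}\right)^{2}} \cdot 60 = 73 + \sqrt{\left(8 \cdot \frac{1}{4}\right)^{2}} \cdot 60 = 73 + \sqrt{2^{2}} \cdot 60 = 73 + \sqrt{4} \cdot 60 = 73 + 2 \cdot 60 = 73 + 120 = 193$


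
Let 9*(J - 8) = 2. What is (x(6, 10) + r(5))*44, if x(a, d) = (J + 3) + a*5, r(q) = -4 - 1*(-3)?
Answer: 15928/9 ≈ 1769.8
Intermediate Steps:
J = 74/9 (J = 8 + (⅑)*2 = 8 + 2/9 = 74/9 ≈ 8.2222)
r(q) = -1 (r(q) = -4 + 3 = -1)
x(a, d) = 101/9 + 5*a (x(a, d) = (74/9 + 3) + a*5 = 101/9 + 5*a)
(x(6, 10) + r(5))*44 = ((101/9 + 5*6) - 1)*44 = ((101/9 + 30) - 1)*44 = (371/9 - 1)*44 = (362/9)*44 = 15928/9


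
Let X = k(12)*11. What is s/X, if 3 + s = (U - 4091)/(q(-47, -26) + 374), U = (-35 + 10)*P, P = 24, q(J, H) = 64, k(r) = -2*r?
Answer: 6005/115632 ≈ 0.051932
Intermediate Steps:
U = -600 (U = (-35 + 10)*24 = -25*24 = -600)
s = -6005/438 (s = -3 + (-600 - 4091)/(64 + 374) = -3 - 4691/438 = -6005/438 ≈ -13.710)
X = -264 (X = -2*12*11 = -24*11 = -264)
s/X = -6005/438/(-264) = -6005/438*(-1/264) = 6005/115632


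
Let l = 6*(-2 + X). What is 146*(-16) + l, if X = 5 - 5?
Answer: -2348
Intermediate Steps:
X = 0
l = -12 (l = 6*(-2 + 0) = 6*(-2) = -12)
146*(-16) + l = 146*(-16) - 12 = -2336 - 12 = -2348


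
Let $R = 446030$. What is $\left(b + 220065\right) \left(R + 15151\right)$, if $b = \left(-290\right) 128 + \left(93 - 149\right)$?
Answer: $84344931909$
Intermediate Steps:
$b = -37176$ ($b = -37120 + \left(93 - 149\right) = -37120 - 56 = -37176$)
$\left(b + 220065\right) \left(R + 15151\right) = \left(-37176 + 220065\right) \left(446030 + 15151\right) = 182889 \cdot 461181 = 84344931909$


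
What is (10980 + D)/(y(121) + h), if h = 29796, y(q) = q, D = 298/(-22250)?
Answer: 122152351/332826625 ≈ 0.36701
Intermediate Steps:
D = -149/11125 (D = 298*(-1/22250) = -149/11125 ≈ -0.013393)
(10980 + D)/(y(121) + h) = (10980 - 149/11125)/(121 + 29796) = (122152351/11125)/29917 = (122152351/11125)*(1/29917) = 122152351/332826625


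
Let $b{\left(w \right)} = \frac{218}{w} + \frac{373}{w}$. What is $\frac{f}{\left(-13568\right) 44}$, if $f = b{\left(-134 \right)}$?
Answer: $\frac{591}{79996928} \approx 7.3878 \cdot 10^{-6}$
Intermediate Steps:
$b{\left(w \right)} = \frac{591}{w}$
$f = - \frac{591}{134}$ ($f = \frac{591}{-134} = 591 \left(- \frac{1}{134}\right) = - \frac{591}{134} \approx -4.4104$)
$\frac{f}{\left(-13568\right) 44} = - \frac{591}{134 \left(\left(-13568\right) 44\right)} = - \frac{591}{134 \left(-596992\right)} = \left(- \frac{591}{134}\right) \left(- \frac{1}{596992}\right) = \frac{591}{79996928}$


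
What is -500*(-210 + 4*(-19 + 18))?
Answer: 107000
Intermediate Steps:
-500*(-210 + 4*(-19 + 18)) = -500*(-210 + 4*(-1)) = -500*(-210 - 4) = -500*(-214) = 107000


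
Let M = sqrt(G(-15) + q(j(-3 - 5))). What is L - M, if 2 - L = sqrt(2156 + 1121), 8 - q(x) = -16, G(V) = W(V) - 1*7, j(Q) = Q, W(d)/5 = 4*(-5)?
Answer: 2 - sqrt(3277) - I*sqrt(83) ≈ -55.245 - 9.1104*I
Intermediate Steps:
W(d) = -100 (W(d) = 5*(4*(-5)) = 5*(-20) = -100)
G(V) = -107 (G(V) = -100 - 1*7 = -100 - 7 = -107)
q(x) = 24 (q(x) = 8 - 1*(-16) = 8 + 16 = 24)
L = 2 - sqrt(3277) (L = 2 - sqrt(2156 + 1121) = 2 - sqrt(3277) ≈ -55.245)
M = I*sqrt(83) (M = sqrt(-107 + 24) = sqrt(-83) = I*sqrt(83) ≈ 9.1104*I)
L - M = (2 - sqrt(3277)) - I*sqrt(83) = 2 - sqrt(3277) - I*sqrt(83)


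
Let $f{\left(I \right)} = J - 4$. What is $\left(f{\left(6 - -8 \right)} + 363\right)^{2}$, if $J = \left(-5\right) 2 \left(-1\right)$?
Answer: $136161$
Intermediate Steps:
$J = 10$ ($J = \left(-10\right) \left(-1\right) = 10$)
$f{\left(I \right)} = 6$ ($f{\left(I \right)} = 10 - 4 = 6$)
$\left(f{\left(6 - -8 \right)} + 363\right)^{2} = \left(6 + 363\right)^{2} = 369^{2} = 136161$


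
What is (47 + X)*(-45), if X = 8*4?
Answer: -3555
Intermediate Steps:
X = 32
(47 + X)*(-45) = (47 + 32)*(-45) = 79*(-45) = -3555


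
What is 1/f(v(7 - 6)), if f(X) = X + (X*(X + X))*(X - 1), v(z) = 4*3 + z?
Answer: 1/4069 ≈ 0.00024576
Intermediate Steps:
v(z) = 12 + z
f(X) = X + 2*X²*(-1 + X) (f(X) = X + (X*(2*X))*(-1 + X) = X + (2*X²)*(-1 + X) = X + 2*X²*(-1 + X))
1/f(v(7 - 6)) = 1/((12 + (7 - 6))*(1 - 2*(12 + (7 - 6)) + 2*(12 + (7 - 6))²)) = 1/((12 + 1)*(1 - 2*(12 + 1) + 2*(12 + 1)²)) = 1/(13*(1 - 2*13 + 2*13²)) = 1/(13*(1 - 26 + 2*169)) = 1/(13*(1 - 26 + 338)) = 1/(13*313) = 1/4069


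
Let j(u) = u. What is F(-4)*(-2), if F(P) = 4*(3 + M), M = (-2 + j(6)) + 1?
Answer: -64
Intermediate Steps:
M = 5 (M = (-2 + 6) + 1 = 4 + 1 = 5)
F(P) = 32 (F(P) = 4*(3 + 5) = 4*8 = 32)
F(-4)*(-2) = 32*(-2) = -64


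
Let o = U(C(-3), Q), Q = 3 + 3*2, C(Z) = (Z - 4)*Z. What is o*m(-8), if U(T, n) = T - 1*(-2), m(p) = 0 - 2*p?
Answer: 368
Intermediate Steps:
m(p) = -2*p
C(Z) = Z*(-4 + Z) (C(Z) = (-4 + Z)*Z = Z*(-4 + Z))
Q = 9 (Q = 3 + 6 = 9)
U(T, n) = 2 + T (U(T, n) = T + 2 = 2 + T)
o = 23 (o = 2 - 3*(-4 - 3) = 2 - 3*(-7) = 2 + 21 = 23)
o*m(-8) = 23*(-2*(-8)) = 23*16 = 368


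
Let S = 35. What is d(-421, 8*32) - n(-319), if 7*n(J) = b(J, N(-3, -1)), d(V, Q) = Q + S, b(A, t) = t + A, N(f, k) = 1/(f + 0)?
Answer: 7069/21 ≈ 336.62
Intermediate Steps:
N(f, k) = 1/f
b(A, t) = A + t
d(V, Q) = 35 + Q (d(V, Q) = Q + 35 = 35 + Q)
n(J) = -1/21 + J/7 (n(J) = (J + 1/(-3))/7 = (J - ⅓)/7 = (-⅓ + J)/7 = -1/21 + J/7)
d(-421, 8*32) - n(-319) = (35 + 8*32) - (-1/21 + (⅐)*(-319)) = (35 + 256) - (-1/21 - 319/7) = 291 - 1*(-958/21) = 291 + 958/21 = 7069/21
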